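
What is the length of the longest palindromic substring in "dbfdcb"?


Input: "dbfdcb"
Checking substrings for palindromes:
  No multi-char palindromic substrings found
Longest palindromic substring: "d" with length 1

1


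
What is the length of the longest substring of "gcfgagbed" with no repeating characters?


Input: "gcfgagbed"
Sliding window (track last position of each char):
  Position 0 ('g'): window [0,0] length 1 -- new best
  Position 1 ('c'): window [0,1] length 2 -- new best
  Position 2 ('f'): window [0,2] length 3 -- new best
  Position 3 ('g'): repeat (last at 0), move window start to 1
  Position 3 ('g'): window [1,3] length 3
  Position 4 ('a'): window [1,4] length 4 -- new best
  Position 5 ('g'): repeat (last at 3), move window start to 4
  Position 5 ('g'): window [4,5] length 2
  Position 6 ('b'): window [4,6] length 3
  Position 7 ('e'): window [4,7] length 4
  Position 8 ('d'): window [4,8] length 5 -- new best
Longest substring with no repeats: "agbed" with length 5

5


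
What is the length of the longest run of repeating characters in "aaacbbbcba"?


Input: "aaacbbbcba"
Scanning for longest run:
  Position 1 ('a'): continues run of 'a', length=2
  Position 2 ('a'): continues run of 'a', length=3
  Position 3 ('c'): new char, reset run to 1
  Position 4 ('b'): new char, reset run to 1
  Position 5 ('b'): continues run of 'b', length=2
  Position 6 ('b'): continues run of 'b', length=3
  Position 7 ('c'): new char, reset run to 1
  Position 8 ('b'): new char, reset run to 1
  Position 9 ('a'): new char, reset run to 1
Longest run: 'a' with length 3

3


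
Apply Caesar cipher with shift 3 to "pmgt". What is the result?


Caesar cipher: shift "pmgt" by 3
  'p' (pos 15) + 3 = pos 18 = 's'
  'm' (pos 12) + 3 = pos 15 = 'p'
  'g' (pos 6) + 3 = pos 9 = 'j'
  't' (pos 19) + 3 = pos 22 = 'w'
Result: spjw

spjw


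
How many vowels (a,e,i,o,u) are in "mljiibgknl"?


Input: mljiibgknl
Checking each character:
  'm' at position 0: consonant
  'l' at position 1: consonant
  'j' at position 2: consonant
  'i' at position 3: vowel (running total: 1)
  'i' at position 4: vowel (running total: 2)
  'b' at position 5: consonant
  'g' at position 6: consonant
  'k' at position 7: consonant
  'n' at position 8: consonant
  'l' at position 9: consonant
Total vowels: 2

2


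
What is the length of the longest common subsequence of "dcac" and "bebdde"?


LCS of "dcac" and "bebdde"
DP table:
           b    e    b    d    d    e
      0    0    0    0    0    0    0
  d   0    0    0    0    1    1    1
  c   0    0    0    0    1    1    1
  a   0    0    0    0    1    1    1
  c   0    0    0    0    1    1    1
LCS length = dp[4][6] = 1

1


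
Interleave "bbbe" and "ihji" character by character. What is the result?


Interleaving "bbbe" and "ihji":
  Position 0: 'b' from first, 'i' from second => "bi"
  Position 1: 'b' from first, 'h' from second => "bh"
  Position 2: 'b' from first, 'j' from second => "bj"
  Position 3: 'e' from first, 'i' from second => "ei"
Result: bibhbjei

bibhbjei


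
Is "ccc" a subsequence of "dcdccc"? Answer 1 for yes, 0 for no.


Check if "ccc" is a subsequence of "dcdccc"
Greedy scan:
  Position 0 ('d'): no match needed
  Position 1 ('c'): matches sub[0] = 'c'
  Position 2 ('d'): no match needed
  Position 3 ('c'): matches sub[1] = 'c'
  Position 4 ('c'): matches sub[2] = 'c'
  Position 5 ('c'): no match needed
All 3 characters matched => is a subsequence

1


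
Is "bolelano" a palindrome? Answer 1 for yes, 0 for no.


Input: bolelano
Reversed: onalelob
  Compare pos 0 ('b') with pos 7 ('o'): MISMATCH
  Compare pos 1 ('o') with pos 6 ('n'): MISMATCH
  Compare pos 2 ('l') with pos 5 ('a'): MISMATCH
  Compare pos 3 ('e') with pos 4 ('l'): MISMATCH
Result: not a palindrome

0


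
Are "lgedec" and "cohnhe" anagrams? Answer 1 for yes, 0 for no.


Strings: "lgedec", "cohnhe"
Sorted first:  cdeegl
Sorted second: cehhno
Differ at position 1: 'd' vs 'e' => not anagrams

0


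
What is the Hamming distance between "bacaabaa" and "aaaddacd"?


Comparing "bacaabaa" and "aaaddacd" position by position:
  Position 0: 'b' vs 'a' => differ
  Position 1: 'a' vs 'a' => same
  Position 2: 'c' vs 'a' => differ
  Position 3: 'a' vs 'd' => differ
  Position 4: 'a' vs 'd' => differ
  Position 5: 'b' vs 'a' => differ
  Position 6: 'a' vs 'c' => differ
  Position 7: 'a' vs 'd' => differ
Total differences (Hamming distance): 7

7


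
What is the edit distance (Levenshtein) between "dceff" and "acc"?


Computing edit distance: "dceff" -> "acc"
DP table:
           a    c    c
      0    1    2    3
  d   1    1    2    3
  c   2    2    1    2
  e   3    3    2    2
  f   4    4    3    3
  f   5    5    4    4
Edit distance = dp[5][3] = 4

4


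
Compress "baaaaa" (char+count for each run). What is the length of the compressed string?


Input: baaaaa
Runs:
  'b' x 1 => "b1"
  'a' x 5 => "a5"
Compressed: "b1a5"
Compressed length: 4

4


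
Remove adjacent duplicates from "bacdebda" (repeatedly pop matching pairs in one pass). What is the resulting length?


Input: bacdebda
Stack-based adjacent duplicate removal:
  Read 'b': push. Stack: b
  Read 'a': push. Stack: ba
  Read 'c': push. Stack: bac
  Read 'd': push. Stack: bacd
  Read 'e': push. Stack: bacde
  Read 'b': push. Stack: bacdeb
  Read 'd': push. Stack: bacdebd
  Read 'a': push. Stack: bacdebda
Final stack: "bacdebda" (length 8)

8


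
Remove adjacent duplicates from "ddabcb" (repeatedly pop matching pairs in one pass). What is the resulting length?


Input: ddabcb
Stack-based adjacent duplicate removal:
  Read 'd': push. Stack: d
  Read 'd': matches stack top 'd' => pop. Stack: (empty)
  Read 'a': push. Stack: a
  Read 'b': push. Stack: ab
  Read 'c': push. Stack: abc
  Read 'b': push. Stack: abcb
Final stack: "abcb" (length 4)

4


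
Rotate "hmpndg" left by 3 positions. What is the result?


Input: "hmpndg", rotate left by 3
First 3 characters: "hmp"
Remaining characters: "ndg"
Concatenate remaining + first: "ndg" + "hmp" = "ndghmp"

ndghmp


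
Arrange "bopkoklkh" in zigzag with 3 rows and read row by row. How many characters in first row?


Zigzag "bopkoklkh" into 3 rows:
Placing characters:
  'b' => row 0
  'o' => row 1
  'p' => row 2
  'k' => row 1
  'o' => row 0
  'k' => row 1
  'l' => row 2
  'k' => row 1
  'h' => row 0
Rows:
  Row 0: "boh"
  Row 1: "okkk"
  Row 2: "pl"
First row length: 3

3


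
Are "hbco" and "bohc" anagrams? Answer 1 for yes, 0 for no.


Strings: "hbco", "bohc"
Sorted first:  bcho
Sorted second: bcho
Sorted forms match => anagrams

1


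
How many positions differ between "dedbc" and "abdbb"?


Comparing "dedbc" and "abdbb" position by position:
  Position 0: 'd' vs 'a' => DIFFER
  Position 1: 'e' vs 'b' => DIFFER
  Position 2: 'd' vs 'd' => same
  Position 3: 'b' vs 'b' => same
  Position 4: 'c' vs 'b' => DIFFER
Positions that differ: 3

3


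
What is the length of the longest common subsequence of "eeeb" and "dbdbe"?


LCS of "eeeb" and "dbdbe"
DP table:
           d    b    d    b    e
      0    0    0    0    0    0
  e   0    0    0    0    0    1
  e   0    0    0    0    0    1
  e   0    0    0    0    0    1
  b   0    0    1    1    1    1
LCS length = dp[4][5] = 1

1


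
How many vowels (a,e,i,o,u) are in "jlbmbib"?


Input: jlbmbib
Checking each character:
  'j' at position 0: consonant
  'l' at position 1: consonant
  'b' at position 2: consonant
  'm' at position 3: consonant
  'b' at position 4: consonant
  'i' at position 5: vowel (running total: 1)
  'b' at position 6: consonant
Total vowels: 1

1


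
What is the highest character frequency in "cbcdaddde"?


Input: cbcdaddde
Character counts:
  'a': 1
  'b': 1
  'c': 2
  'd': 4
  'e': 1
Maximum frequency: 4

4


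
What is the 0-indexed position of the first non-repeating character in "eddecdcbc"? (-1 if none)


Input: eddecdcbc
Character frequencies:
  'b': 1
  'c': 3
  'd': 3
  'e': 2
Scanning left to right for freq == 1:
  Position 0 ('e'): freq=2, skip
  Position 1 ('d'): freq=3, skip
  Position 2 ('d'): freq=3, skip
  Position 3 ('e'): freq=2, skip
  Position 4 ('c'): freq=3, skip
  Position 5 ('d'): freq=3, skip
  Position 6 ('c'): freq=3, skip
  Position 7 ('b'): unique! => answer = 7

7


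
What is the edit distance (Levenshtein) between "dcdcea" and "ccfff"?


Computing edit distance: "dcdcea" -> "ccfff"
DP table:
           c    c    f    f    f
      0    1    2    3    4    5
  d   1    1    2    3    4    5
  c   2    1    1    2    3    4
  d   3    2    2    2    3    4
  c   4    3    2    3    3    4
  e   5    4    3    3    4    4
  a   6    5    4    4    4    5
Edit distance = dp[6][5] = 5

5


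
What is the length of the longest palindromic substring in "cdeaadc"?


Input: "cdeaadc"
Checking substrings for palindromes:
  [3:5] "aa" (len 2) => palindrome
Longest palindromic substring: "aa" with length 2

2


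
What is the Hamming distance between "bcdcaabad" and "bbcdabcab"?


Comparing "bcdcaabad" and "bbcdabcab" position by position:
  Position 0: 'b' vs 'b' => same
  Position 1: 'c' vs 'b' => differ
  Position 2: 'd' vs 'c' => differ
  Position 3: 'c' vs 'd' => differ
  Position 4: 'a' vs 'a' => same
  Position 5: 'a' vs 'b' => differ
  Position 6: 'b' vs 'c' => differ
  Position 7: 'a' vs 'a' => same
  Position 8: 'd' vs 'b' => differ
Total differences (Hamming distance): 6

6


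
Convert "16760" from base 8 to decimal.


Input: "16760" in base 8
Positional expansion:
  Digit '1' (value 1) x 8^4 = 4096
  Digit '6' (value 6) x 8^3 = 3072
  Digit '7' (value 7) x 8^2 = 448
  Digit '6' (value 6) x 8^1 = 48
  Digit '0' (value 0) x 8^0 = 0
Sum = 7664

7664


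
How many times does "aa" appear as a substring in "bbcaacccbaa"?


Searching for "aa" in "bbcaacccbaa"
Scanning each position:
  Position 0: "bb" => no
  Position 1: "bc" => no
  Position 2: "ca" => no
  Position 3: "aa" => MATCH
  Position 4: "ac" => no
  Position 5: "cc" => no
  Position 6: "cc" => no
  Position 7: "cb" => no
  Position 8: "ba" => no
  Position 9: "aa" => MATCH
Total occurrences: 2

2


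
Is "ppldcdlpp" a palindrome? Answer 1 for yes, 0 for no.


Input: ppldcdlpp
Reversed: ppldcdlpp
  Compare pos 0 ('p') with pos 8 ('p'): match
  Compare pos 1 ('p') with pos 7 ('p'): match
  Compare pos 2 ('l') with pos 6 ('l'): match
  Compare pos 3 ('d') with pos 5 ('d'): match
Result: palindrome

1


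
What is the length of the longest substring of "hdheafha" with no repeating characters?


Input: "hdheafha"
Sliding window (track last position of each char):
  Position 0 ('h'): window [0,0] length 1 -- new best
  Position 1 ('d'): window [0,1] length 2 -- new best
  Position 2 ('h'): repeat (last at 0), move window start to 1
  Position 2 ('h'): window [1,2] length 2
  Position 3 ('e'): window [1,3] length 3 -- new best
  Position 4 ('a'): window [1,4] length 4 -- new best
  Position 5 ('f'): window [1,5] length 5 -- new best
  Position 6 ('h'): repeat (last at 2), move window start to 3
  Position 6 ('h'): window [3,6] length 4
  Position 7 ('a'): repeat (last at 4), move window start to 5
  Position 7 ('a'): window [5,7] length 3
Longest substring with no repeats: "dheaf" with length 5

5


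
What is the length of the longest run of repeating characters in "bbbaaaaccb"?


Input: "bbbaaaaccb"
Scanning for longest run:
  Position 1 ('b'): continues run of 'b', length=2
  Position 2 ('b'): continues run of 'b', length=3
  Position 3 ('a'): new char, reset run to 1
  Position 4 ('a'): continues run of 'a', length=2
  Position 5 ('a'): continues run of 'a', length=3
  Position 6 ('a'): continues run of 'a', length=4
  Position 7 ('c'): new char, reset run to 1
  Position 8 ('c'): continues run of 'c', length=2
  Position 9 ('b'): new char, reset run to 1
Longest run: 'a' with length 4

4


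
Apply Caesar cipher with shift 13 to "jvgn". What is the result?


Caesar cipher: shift "jvgn" by 13
  'j' (pos 9) + 13 = pos 22 = 'w'
  'v' (pos 21) + 13 = pos 8 = 'i'
  'g' (pos 6) + 13 = pos 19 = 't'
  'n' (pos 13) + 13 = pos 0 = 'a'
Result: wita

wita


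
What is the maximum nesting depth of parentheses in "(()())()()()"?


Input: "(()())()()()"
Tracking depth:
  Position 0 '(': depth becomes 1
  Position 1 '(': depth becomes 2
  Position 2 ')': depth becomes 1
  Position 3 '(': depth becomes 2
  Position 4 ')': depth becomes 1
  Position 5 ')': depth becomes 0
  Position 6 '(': depth becomes 1
  Position 7 ')': depth becomes 0
  Position 8 '(': depth becomes 1
  Position 9 ')': depth becomes 0
  Position 10 '(': depth becomes 1
  Position 11 ')': depth becomes 0
Maximum depth reached: 2

2


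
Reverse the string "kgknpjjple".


Input: kgknpjjple
Reading characters right to left:
  Position 9: 'e'
  Position 8: 'l'
  Position 7: 'p'
  Position 6: 'j'
  Position 5: 'j'
  Position 4: 'p'
  Position 3: 'n'
  Position 2: 'k'
  Position 1: 'g'
  Position 0: 'k'
Reversed: elpjjpnkgk

elpjjpnkgk


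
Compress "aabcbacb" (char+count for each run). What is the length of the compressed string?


Input: aabcbacb
Runs:
  'a' x 2 => "a2"
  'b' x 1 => "b1"
  'c' x 1 => "c1"
  'b' x 1 => "b1"
  'a' x 1 => "a1"
  'c' x 1 => "c1"
  'b' x 1 => "b1"
Compressed: "a2b1c1b1a1c1b1"
Compressed length: 14

14


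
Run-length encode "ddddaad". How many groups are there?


Input: ddddaad
Scanning for consecutive runs:
  Group 1: 'd' x 4 (positions 0-3)
  Group 2: 'a' x 2 (positions 4-5)
  Group 3: 'd' x 1 (positions 6-6)
Total groups: 3

3


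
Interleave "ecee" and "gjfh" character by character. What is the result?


Interleaving "ecee" and "gjfh":
  Position 0: 'e' from first, 'g' from second => "eg"
  Position 1: 'c' from first, 'j' from second => "cj"
  Position 2: 'e' from first, 'f' from second => "ef"
  Position 3: 'e' from first, 'h' from second => "eh"
Result: egcjefeh

egcjefeh


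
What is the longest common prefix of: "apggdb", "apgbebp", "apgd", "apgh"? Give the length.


Words: apggdb, apgbebp, apgd, apgh
  Position 0: all 'a' => match
  Position 1: all 'p' => match
  Position 2: all 'g' => match
  Position 3: ('g', 'b', 'd', 'h') => mismatch, stop
LCP = "apg" (length 3)

3


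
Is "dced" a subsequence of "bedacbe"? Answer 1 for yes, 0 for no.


Check if "dced" is a subsequence of "bedacbe"
Greedy scan:
  Position 0 ('b'): no match needed
  Position 1 ('e'): no match needed
  Position 2 ('d'): matches sub[0] = 'd'
  Position 3 ('a'): no match needed
  Position 4 ('c'): matches sub[1] = 'c'
  Position 5 ('b'): no match needed
  Position 6 ('e'): matches sub[2] = 'e'
Only matched 3/4 characters => not a subsequence

0


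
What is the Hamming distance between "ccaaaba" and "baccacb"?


Comparing "ccaaaba" and "baccacb" position by position:
  Position 0: 'c' vs 'b' => differ
  Position 1: 'c' vs 'a' => differ
  Position 2: 'a' vs 'c' => differ
  Position 3: 'a' vs 'c' => differ
  Position 4: 'a' vs 'a' => same
  Position 5: 'b' vs 'c' => differ
  Position 6: 'a' vs 'b' => differ
Total differences (Hamming distance): 6

6


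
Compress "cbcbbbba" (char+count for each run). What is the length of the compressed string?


Input: cbcbbbba
Runs:
  'c' x 1 => "c1"
  'b' x 1 => "b1"
  'c' x 1 => "c1"
  'b' x 4 => "b4"
  'a' x 1 => "a1"
Compressed: "c1b1c1b4a1"
Compressed length: 10

10


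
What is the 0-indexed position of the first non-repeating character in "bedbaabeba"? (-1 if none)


Input: bedbaabeba
Character frequencies:
  'a': 3
  'b': 4
  'd': 1
  'e': 2
Scanning left to right for freq == 1:
  Position 0 ('b'): freq=4, skip
  Position 1 ('e'): freq=2, skip
  Position 2 ('d'): unique! => answer = 2

2


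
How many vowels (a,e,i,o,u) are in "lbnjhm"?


Input: lbnjhm
Checking each character:
  'l' at position 0: consonant
  'b' at position 1: consonant
  'n' at position 2: consonant
  'j' at position 3: consonant
  'h' at position 4: consonant
  'm' at position 5: consonant
Total vowels: 0

0


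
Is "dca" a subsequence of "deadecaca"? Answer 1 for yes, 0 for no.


Check if "dca" is a subsequence of "deadecaca"
Greedy scan:
  Position 0 ('d'): matches sub[0] = 'd'
  Position 1 ('e'): no match needed
  Position 2 ('a'): no match needed
  Position 3 ('d'): no match needed
  Position 4 ('e'): no match needed
  Position 5 ('c'): matches sub[1] = 'c'
  Position 6 ('a'): matches sub[2] = 'a'
  Position 7 ('c'): no match needed
  Position 8 ('a'): no match needed
All 3 characters matched => is a subsequence

1


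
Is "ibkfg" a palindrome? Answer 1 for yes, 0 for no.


Input: ibkfg
Reversed: gfkbi
  Compare pos 0 ('i') with pos 4 ('g'): MISMATCH
  Compare pos 1 ('b') with pos 3 ('f'): MISMATCH
Result: not a palindrome

0


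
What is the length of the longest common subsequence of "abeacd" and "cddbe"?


LCS of "abeacd" and "cddbe"
DP table:
           c    d    d    b    e
      0    0    0    0    0    0
  a   0    0    0    0    0    0
  b   0    0    0    0    1    1
  e   0    0    0    0    1    2
  a   0    0    0    0    1    2
  c   0    1    1    1    1    2
  d   0    1    2    2    2    2
LCS length = dp[6][5] = 2

2


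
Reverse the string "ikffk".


Input: ikffk
Reading characters right to left:
  Position 4: 'k'
  Position 3: 'f'
  Position 2: 'f'
  Position 1: 'k'
  Position 0: 'i'
Reversed: kffki

kffki


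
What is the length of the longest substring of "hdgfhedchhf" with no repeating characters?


Input: "hdgfhedchhf"
Sliding window (track last position of each char):
  Position 0 ('h'): window [0,0] length 1 -- new best
  Position 1 ('d'): window [0,1] length 2 -- new best
  Position 2 ('g'): window [0,2] length 3 -- new best
  Position 3 ('f'): window [0,3] length 4 -- new best
  Position 4 ('h'): repeat (last at 0), move window start to 1
  Position 4 ('h'): window [1,4] length 4
  Position 5 ('e'): window [1,5] length 5 -- new best
  Position 6 ('d'): repeat (last at 1), move window start to 2
  Position 6 ('d'): window [2,6] length 5
  Position 7 ('c'): window [2,7] length 6 -- new best
  Position 8 ('h'): repeat (last at 4), move window start to 5
  Position 8 ('h'): window [5,8] length 4
  Position 9 ('h'): repeat (last at 8), move window start to 9
  Position 9 ('h'): window [9,9] length 1
  Position 10 ('f'): window [9,10] length 2
Longest substring with no repeats: "gfhedc" with length 6

6


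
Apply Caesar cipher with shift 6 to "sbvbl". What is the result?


Caesar cipher: shift "sbvbl" by 6
  's' (pos 18) + 6 = pos 24 = 'y'
  'b' (pos 1) + 6 = pos 7 = 'h'
  'v' (pos 21) + 6 = pos 1 = 'b'
  'b' (pos 1) + 6 = pos 7 = 'h'
  'l' (pos 11) + 6 = pos 17 = 'r'
Result: yhbhr

yhbhr


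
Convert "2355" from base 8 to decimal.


Input: "2355" in base 8
Positional expansion:
  Digit '2' (value 2) x 8^3 = 1024
  Digit '3' (value 3) x 8^2 = 192
  Digit '5' (value 5) x 8^1 = 40
  Digit '5' (value 5) x 8^0 = 5
Sum = 1261

1261


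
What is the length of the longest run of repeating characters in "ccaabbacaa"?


Input: "ccaabbacaa"
Scanning for longest run:
  Position 1 ('c'): continues run of 'c', length=2
  Position 2 ('a'): new char, reset run to 1
  Position 3 ('a'): continues run of 'a', length=2
  Position 4 ('b'): new char, reset run to 1
  Position 5 ('b'): continues run of 'b', length=2
  Position 6 ('a'): new char, reset run to 1
  Position 7 ('c'): new char, reset run to 1
  Position 8 ('a'): new char, reset run to 1
  Position 9 ('a'): continues run of 'a', length=2
Longest run: 'c' with length 2

2


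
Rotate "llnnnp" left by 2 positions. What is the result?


Input: "llnnnp", rotate left by 2
First 2 characters: "ll"
Remaining characters: "nnnp"
Concatenate remaining + first: "nnnp" + "ll" = "nnnpll"

nnnpll


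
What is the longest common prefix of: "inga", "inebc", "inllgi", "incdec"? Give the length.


Words: inga, inebc, inllgi, incdec
  Position 0: all 'i' => match
  Position 1: all 'n' => match
  Position 2: ('g', 'e', 'l', 'c') => mismatch, stop
LCP = "in" (length 2)

2


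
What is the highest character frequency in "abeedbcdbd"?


Input: abeedbcdbd
Character counts:
  'a': 1
  'b': 3
  'c': 1
  'd': 3
  'e': 2
Maximum frequency: 3

3


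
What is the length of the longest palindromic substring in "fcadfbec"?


Input: "fcadfbec"
Checking substrings for palindromes:
  No multi-char palindromic substrings found
Longest palindromic substring: "f" with length 1

1


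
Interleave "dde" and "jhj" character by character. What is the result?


Interleaving "dde" and "jhj":
  Position 0: 'd' from first, 'j' from second => "dj"
  Position 1: 'd' from first, 'h' from second => "dh"
  Position 2: 'e' from first, 'j' from second => "ej"
Result: djdhej

djdhej


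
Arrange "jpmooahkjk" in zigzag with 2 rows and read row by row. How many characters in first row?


Zigzag "jpmooahkjk" into 2 rows:
Placing characters:
  'j' => row 0
  'p' => row 1
  'm' => row 0
  'o' => row 1
  'o' => row 0
  'a' => row 1
  'h' => row 0
  'k' => row 1
  'j' => row 0
  'k' => row 1
Rows:
  Row 0: "jmohj"
  Row 1: "poakk"
First row length: 5

5


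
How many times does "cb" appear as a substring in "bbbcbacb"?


Searching for "cb" in "bbbcbacb"
Scanning each position:
  Position 0: "bb" => no
  Position 1: "bb" => no
  Position 2: "bc" => no
  Position 3: "cb" => MATCH
  Position 4: "ba" => no
  Position 5: "ac" => no
  Position 6: "cb" => MATCH
Total occurrences: 2

2


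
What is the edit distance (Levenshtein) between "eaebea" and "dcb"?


Computing edit distance: "eaebea" -> "dcb"
DP table:
           d    c    b
      0    1    2    3
  e   1    1    2    3
  a   2    2    2    3
  e   3    3    3    3
  b   4    4    4    3
  e   5    5    5    4
  a   6    6    6    5
Edit distance = dp[6][3] = 5

5


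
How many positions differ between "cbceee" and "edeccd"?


Comparing "cbceee" and "edeccd" position by position:
  Position 0: 'c' vs 'e' => DIFFER
  Position 1: 'b' vs 'd' => DIFFER
  Position 2: 'c' vs 'e' => DIFFER
  Position 3: 'e' vs 'c' => DIFFER
  Position 4: 'e' vs 'c' => DIFFER
  Position 5: 'e' vs 'd' => DIFFER
Positions that differ: 6

6


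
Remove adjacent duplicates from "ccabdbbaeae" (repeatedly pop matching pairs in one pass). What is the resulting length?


Input: ccabdbbaeae
Stack-based adjacent duplicate removal:
  Read 'c': push. Stack: c
  Read 'c': matches stack top 'c' => pop. Stack: (empty)
  Read 'a': push. Stack: a
  Read 'b': push. Stack: ab
  Read 'd': push. Stack: abd
  Read 'b': push. Stack: abdb
  Read 'b': matches stack top 'b' => pop. Stack: abd
  Read 'a': push. Stack: abda
  Read 'e': push. Stack: abdae
  Read 'a': push. Stack: abdaea
  Read 'e': push. Stack: abdaeae
Final stack: "abdaeae" (length 7)

7


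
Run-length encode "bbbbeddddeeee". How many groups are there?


Input: bbbbeddddeeee
Scanning for consecutive runs:
  Group 1: 'b' x 4 (positions 0-3)
  Group 2: 'e' x 1 (positions 4-4)
  Group 3: 'd' x 4 (positions 5-8)
  Group 4: 'e' x 4 (positions 9-12)
Total groups: 4

4


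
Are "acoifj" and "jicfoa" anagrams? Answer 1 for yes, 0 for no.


Strings: "acoifj", "jicfoa"
Sorted first:  acfijo
Sorted second: acfijo
Sorted forms match => anagrams

1


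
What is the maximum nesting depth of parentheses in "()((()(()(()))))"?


Input: "()((()(()(()))))"
Tracking depth:
  Position 0 '(': depth becomes 1
  Position 1 ')': depth becomes 0
  Position 2 '(': depth becomes 1
  Position 3 '(': depth becomes 2
  Position 4 '(': depth becomes 3
  Position 5 ')': depth becomes 2
  Position 6 '(': depth becomes 3
  Position 7 '(': depth becomes 4
  Position 8 ')': depth becomes 3
  Position 9 '(': depth becomes 4
  Position 10 '(': depth becomes 5
  Position 11 ')': depth becomes 4
  Position 12 ')': depth becomes 3
  Position 13 ')': depth becomes 2
  Position 14 ')': depth becomes 1
  Position 15 ')': depth becomes 0
Maximum depth reached: 5

5


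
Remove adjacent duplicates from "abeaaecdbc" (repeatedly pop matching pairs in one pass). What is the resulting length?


Input: abeaaecdbc
Stack-based adjacent duplicate removal:
  Read 'a': push. Stack: a
  Read 'b': push. Stack: ab
  Read 'e': push. Stack: abe
  Read 'a': push. Stack: abea
  Read 'a': matches stack top 'a' => pop. Stack: abe
  Read 'e': matches stack top 'e' => pop. Stack: ab
  Read 'c': push. Stack: abc
  Read 'd': push. Stack: abcd
  Read 'b': push. Stack: abcdb
  Read 'c': push. Stack: abcdbc
Final stack: "abcdbc" (length 6)

6


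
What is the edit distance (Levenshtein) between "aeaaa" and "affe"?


Computing edit distance: "aeaaa" -> "affe"
DP table:
           a    f    f    e
      0    1    2    3    4
  a   1    0    1    2    3
  e   2    1    1    2    2
  a   3    2    2    2    3
  a   4    3    3    3    3
  a   5    4    4    4    4
Edit distance = dp[5][4] = 4

4


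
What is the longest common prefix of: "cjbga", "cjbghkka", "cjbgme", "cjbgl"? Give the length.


Words: cjbga, cjbghkka, cjbgme, cjbgl
  Position 0: all 'c' => match
  Position 1: all 'j' => match
  Position 2: all 'b' => match
  Position 3: all 'g' => match
  Position 4: ('a', 'h', 'm', 'l') => mismatch, stop
LCP = "cjbg" (length 4)

4


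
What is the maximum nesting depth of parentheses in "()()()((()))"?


Input: "()()()((()))"
Tracking depth:
  Position 0 '(': depth becomes 1
  Position 1 ')': depth becomes 0
  Position 2 '(': depth becomes 1
  Position 3 ')': depth becomes 0
  Position 4 '(': depth becomes 1
  Position 5 ')': depth becomes 0
  Position 6 '(': depth becomes 1
  Position 7 '(': depth becomes 2
  Position 8 '(': depth becomes 3
  Position 9 ')': depth becomes 2
  Position 10 ')': depth becomes 1
  Position 11 ')': depth becomes 0
Maximum depth reached: 3

3


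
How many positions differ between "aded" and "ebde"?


Comparing "aded" and "ebde" position by position:
  Position 0: 'a' vs 'e' => DIFFER
  Position 1: 'd' vs 'b' => DIFFER
  Position 2: 'e' vs 'd' => DIFFER
  Position 3: 'd' vs 'e' => DIFFER
Positions that differ: 4

4


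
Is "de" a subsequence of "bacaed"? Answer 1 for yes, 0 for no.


Check if "de" is a subsequence of "bacaed"
Greedy scan:
  Position 0 ('b'): no match needed
  Position 1 ('a'): no match needed
  Position 2 ('c'): no match needed
  Position 3 ('a'): no match needed
  Position 4 ('e'): no match needed
  Position 5 ('d'): matches sub[0] = 'd'
Only matched 1/2 characters => not a subsequence

0


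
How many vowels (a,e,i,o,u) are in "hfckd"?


Input: hfckd
Checking each character:
  'h' at position 0: consonant
  'f' at position 1: consonant
  'c' at position 2: consonant
  'k' at position 3: consonant
  'd' at position 4: consonant
Total vowels: 0

0


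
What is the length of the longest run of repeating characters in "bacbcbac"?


Input: "bacbcbac"
Scanning for longest run:
  Position 1 ('a'): new char, reset run to 1
  Position 2 ('c'): new char, reset run to 1
  Position 3 ('b'): new char, reset run to 1
  Position 4 ('c'): new char, reset run to 1
  Position 5 ('b'): new char, reset run to 1
  Position 6 ('a'): new char, reset run to 1
  Position 7 ('c'): new char, reset run to 1
Longest run: 'b' with length 1

1


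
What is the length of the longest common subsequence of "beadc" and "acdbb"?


LCS of "beadc" and "acdbb"
DP table:
           a    c    d    b    b
      0    0    0    0    0    0
  b   0    0    0    0    1    1
  e   0    0    0    0    1    1
  a   0    1    1    1    1    1
  d   0    1    1    2    2    2
  c   0    1    2    2    2    2
LCS length = dp[5][5] = 2

2


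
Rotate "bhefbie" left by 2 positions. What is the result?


Input: "bhefbie", rotate left by 2
First 2 characters: "bh"
Remaining characters: "efbie"
Concatenate remaining + first: "efbie" + "bh" = "efbiebh"

efbiebh


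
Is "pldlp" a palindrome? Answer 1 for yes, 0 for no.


Input: pldlp
Reversed: pldlp
  Compare pos 0 ('p') with pos 4 ('p'): match
  Compare pos 1 ('l') with pos 3 ('l'): match
Result: palindrome

1


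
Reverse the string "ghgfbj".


Input: ghgfbj
Reading characters right to left:
  Position 5: 'j'
  Position 4: 'b'
  Position 3: 'f'
  Position 2: 'g'
  Position 1: 'h'
  Position 0: 'g'
Reversed: jbfghg

jbfghg


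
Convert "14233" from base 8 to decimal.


Input: "14233" in base 8
Positional expansion:
  Digit '1' (value 1) x 8^4 = 4096
  Digit '4' (value 4) x 8^3 = 2048
  Digit '2' (value 2) x 8^2 = 128
  Digit '3' (value 3) x 8^1 = 24
  Digit '3' (value 3) x 8^0 = 3
Sum = 6299

6299


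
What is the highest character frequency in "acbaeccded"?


Input: acbaeccded
Character counts:
  'a': 2
  'b': 1
  'c': 3
  'd': 2
  'e': 2
Maximum frequency: 3

3


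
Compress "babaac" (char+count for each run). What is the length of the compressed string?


Input: babaac
Runs:
  'b' x 1 => "b1"
  'a' x 1 => "a1"
  'b' x 1 => "b1"
  'a' x 2 => "a2"
  'c' x 1 => "c1"
Compressed: "b1a1b1a2c1"
Compressed length: 10

10


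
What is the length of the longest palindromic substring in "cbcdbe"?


Input: "cbcdbe"
Checking substrings for palindromes:
  [0:3] "cbc" (len 3) => palindrome
Longest palindromic substring: "cbc" with length 3

3


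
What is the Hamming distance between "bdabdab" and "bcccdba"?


Comparing "bdabdab" and "bcccdba" position by position:
  Position 0: 'b' vs 'b' => same
  Position 1: 'd' vs 'c' => differ
  Position 2: 'a' vs 'c' => differ
  Position 3: 'b' vs 'c' => differ
  Position 4: 'd' vs 'd' => same
  Position 5: 'a' vs 'b' => differ
  Position 6: 'b' vs 'a' => differ
Total differences (Hamming distance): 5

5


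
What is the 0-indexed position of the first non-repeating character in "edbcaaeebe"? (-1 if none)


Input: edbcaaeebe
Character frequencies:
  'a': 2
  'b': 2
  'c': 1
  'd': 1
  'e': 4
Scanning left to right for freq == 1:
  Position 0 ('e'): freq=4, skip
  Position 1 ('d'): unique! => answer = 1

1


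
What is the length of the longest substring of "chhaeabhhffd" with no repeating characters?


Input: "chhaeabhhffd"
Sliding window (track last position of each char):
  Position 0 ('c'): window [0,0] length 1 -- new best
  Position 1 ('h'): window [0,1] length 2 -- new best
  Position 2 ('h'): repeat (last at 1), move window start to 2
  Position 2 ('h'): window [2,2] length 1
  Position 3 ('a'): window [2,3] length 2
  Position 4 ('e'): window [2,4] length 3 -- new best
  Position 5 ('a'): repeat (last at 3), move window start to 4
  Position 5 ('a'): window [4,5] length 2
  Position 6 ('b'): window [4,6] length 3
  Position 7 ('h'): window [4,7] length 4 -- new best
  Position 8 ('h'): repeat (last at 7), move window start to 8
  Position 8 ('h'): window [8,8] length 1
  Position 9 ('f'): window [8,9] length 2
  Position 10 ('f'): repeat (last at 9), move window start to 10
  Position 10 ('f'): window [10,10] length 1
  Position 11 ('d'): window [10,11] length 2
Longest substring with no repeats: "eabh" with length 4

4


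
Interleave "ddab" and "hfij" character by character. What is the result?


Interleaving "ddab" and "hfij":
  Position 0: 'd' from first, 'h' from second => "dh"
  Position 1: 'd' from first, 'f' from second => "df"
  Position 2: 'a' from first, 'i' from second => "ai"
  Position 3: 'b' from first, 'j' from second => "bj"
Result: dhdfaibj

dhdfaibj


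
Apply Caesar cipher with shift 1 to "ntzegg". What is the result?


Caesar cipher: shift "ntzegg" by 1
  'n' (pos 13) + 1 = pos 14 = 'o'
  't' (pos 19) + 1 = pos 20 = 'u'
  'z' (pos 25) + 1 = pos 0 = 'a'
  'e' (pos 4) + 1 = pos 5 = 'f'
  'g' (pos 6) + 1 = pos 7 = 'h'
  'g' (pos 6) + 1 = pos 7 = 'h'
Result: ouafhh

ouafhh


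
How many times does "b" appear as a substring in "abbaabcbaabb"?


Searching for "b" in "abbaabcbaabb"
Scanning each position:
  Position 0: "a" => no
  Position 1: "b" => MATCH
  Position 2: "b" => MATCH
  Position 3: "a" => no
  Position 4: "a" => no
  Position 5: "b" => MATCH
  Position 6: "c" => no
  Position 7: "b" => MATCH
  Position 8: "a" => no
  Position 9: "a" => no
  Position 10: "b" => MATCH
  Position 11: "b" => MATCH
Total occurrences: 6

6


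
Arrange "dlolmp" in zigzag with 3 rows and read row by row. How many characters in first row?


Zigzag "dlolmp" into 3 rows:
Placing characters:
  'd' => row 0
  'l' => row 1
  'o' => row 2
  'l' => row 1
  'm' => row 0
  'p' => row 1
Rows:
  Row 0: "dm"
  Row 1: "llp"
  Row 2: "o"
First row length: 2

2


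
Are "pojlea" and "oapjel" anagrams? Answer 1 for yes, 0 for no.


Strings: "pojlea", "oapjel"
Sorted first:  aejlop
Sorted second: aejlop
Sorted forms match => anagrams

1


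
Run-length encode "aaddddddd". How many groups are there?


Input: aaddddddd
Scanning for consecutive runs:
  Group 1: 'a' x 2 (positions 0-1)
  Group 2: 'd' x 7 (positions 2-8)
Total groups: 2

2


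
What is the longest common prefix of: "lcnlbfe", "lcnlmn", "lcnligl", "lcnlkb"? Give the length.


Words: lcnlbfe, lcnlmn, lcnligl, lcnlkb
  Position 0: all 'l' => match
  Position 1: all 'c' => match
  Position 2: all 'n' => match
  Position 3: all 'l' => match
  Position 4: ('b', 'm', 'i', 'k') => mismatch, stop
LCP = "lcnl" (length 4)

4


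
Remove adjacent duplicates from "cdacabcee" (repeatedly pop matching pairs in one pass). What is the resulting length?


Input: cdacabcee
Stack-based adjacent duplicate removal:
  Read 'c': push. Stack: c
  Read 'd': push. Stack: cd
  Read 'a': push. Stack: cda
  Read 'c': push. Stack: cdac
  Read 'a': push. Stack: cdaca
  Read 'b': push. Stack: cdacab
  Read 'c': push. Stack: cdacabc
  Read 'e': push. Stack: cdacabce
  Read 'e': matches stack top 'e' => pop. Stack: cdacabc
Final stack: "cdacabc" (length 7)

7


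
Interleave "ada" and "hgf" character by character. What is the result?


Interleaving "ada" and "hgf":
  Position 0: 'a' from first, 'h' from second => "ah"
  Position 1: 'd' from first, 'g' from second => "dg"
  Position 2: 'a' from first, 'f' from second => "af"
Result: ahdgaf

ahdgaf


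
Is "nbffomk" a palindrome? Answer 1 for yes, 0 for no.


Input: nbffomk
Reversed: kmoffbn
  Compare pos 0 ('n') with pos 6 ('k'): MISMATCH
  Compare pos 1 ('b') with pos 5 ('m'): MISMATCH
  Compare pos 2 ('f') with pos 4 ('o'): MISMATCH
Result: not a palindrome

0


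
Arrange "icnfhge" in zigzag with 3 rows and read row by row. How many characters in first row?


Zigzag "icnfhge" into 3 rows:
Placing characters:
  'i' => row 0
  'c' => row 1
  'n' => row 2
  'f' => row 1
  'h' => row 0
  'g' => row 1
  'e' => row 2
Rows:
  Row 0: "ih"
  Row 1: "cfg"
  Row 2: "ne"
First row length: 2

2


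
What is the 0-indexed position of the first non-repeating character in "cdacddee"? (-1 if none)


Input: cdacddee
Character frequencies:
  'a': 1
  'c': 2
  'd': 3
  'e': 2
Scanning left to right for freq == 1:
  Position 0 ('c'): freq=2, skip
  Position 1 ('d'): freq=3, skip
  Position 2 ('a'): unique! => answer = 2

2


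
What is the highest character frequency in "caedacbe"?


Input: caedacbe
Character counts:
  'a': 2
  'b': 1
  'c': 2
  'd': 1
  'e': 2
Maximum frequency: 2

2


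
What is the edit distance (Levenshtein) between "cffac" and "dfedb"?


Computing edit distance: "cffac" -> "dfedb"
DP table:
           d    f    e    d    b
      0    1    2    3    4    5
  c   1    1    2    3    4    5
  f   2    2    1    2    3    4
  f   3    3    2    2    3    4
  a   4    4    3    3    3    4
  c   5    5    4    4    4    4
Edit distance = dp[5][5] = 4

4


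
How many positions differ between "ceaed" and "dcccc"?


Comparing "ceaed" and "dcccc" position by position:
  Position 0: 'c' vs 'd' => DIFFER
  Position 1: 'e' vs 'c' => DIFFER
  Position 2: 'a' vs 'c' => DIFFER
  Position 3: 'e' vs 'c' => DIFFER
  Position 4: 'd' vs 'c' => DIFFER
Positions that differ: 5

5


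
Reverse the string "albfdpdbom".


Input: albfdpdbom
Reading characters right to left:
  Position 9: 'm'
  Position 8: 'o'
  Position 7: 'b'
  Position 6: 'd'
  Position 5: 'p'
  Position 4: 'd'
  Position 3: 'f'
  Position 2: 'b'
  Position 1: 'l'
  Position 0: 'a'
Reversed: mobdpdfbla

mobdpdfbla


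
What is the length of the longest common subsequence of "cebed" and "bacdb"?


LCS of "cebed" and "bacdb"
DP table:
           b    a    c    d    b
      0    0    0    0    0    0
  c   0    0    0    1    1    1
  e   0    0    0    1    1    1
  b   0    1    1    1    1    2
  e   0    1    1    1    1    2
  d   0    1    1    1    2    2
LCS length = dp[5][5] = 2

2


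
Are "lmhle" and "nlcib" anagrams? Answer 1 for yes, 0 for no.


Strings: "lmhle", "nlcib"
Sorted first:  ehllm
Sorted second: bciln
Differ at position 0: 'e' vs 'b' => not anagrams

0


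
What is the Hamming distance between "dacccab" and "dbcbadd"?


Comparing "dacccab" and "dbcbadd" position by position:
  Position 0: 'd' vs 'd' => same
  Position 1: 'a' vs 'b' => differ
  Position 2: 'c' vs 'c' => same
  Position 3: 'c' vs 'b' => differ
  Position 4: 'c' vs 'a' => differ
  Position 5: 'a' vs 'd' => differ
  Position 6: 'b' vs 'd' => differ
Total differences (Hamming distance): 5

5


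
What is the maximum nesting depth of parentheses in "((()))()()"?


Input: "((()))()()"
Tracking depth:
  Position 0 '(': depth becomes 1
  Position 1 '(': depth becomes 2
  Position 2 '(': depth becomes 3
  Position 3 ')': depth becomes 2
  Position 4 ')': depth becomes 1
  Position 5 ')': depth becomes 0
  Position 6 '(': depth becomes 1
  Position 7 ')': depth becomes 0
  Position 8 '(': depth becomes 1
  Position 9 ')': depth becomes 0
Maximum depth reached: 3

3


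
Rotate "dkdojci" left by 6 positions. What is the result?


Input: "dkdojci", rotate left by 6
First 6 characters: "dkdojc"
Remaining characters: "i"
Concatenate remaining + first: "i" + "dkdojc" = "idkdojc"

idkdojc


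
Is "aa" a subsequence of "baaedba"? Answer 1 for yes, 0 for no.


Check if "aa" is a subsequence of "baaedba"
Greedy scan:
  Position 0 ('b'): no match needed
  Position 1 ('a'): matches sub[0] = 'a'
  Position 2 ('a'): matches sub[1] = 'a'
  Position 3 ('e'): no match needed
  Position 4 ('d'): no match needed
  Position 5 ('b'): no match needed
  Position 6 ('a'): no match needed
All 2 characters matched => is a subsequence

1


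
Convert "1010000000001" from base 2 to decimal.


Input: "1010000000001" in base 2
Positional expansion:
  Digit '1' (value 1) x 2^12 = 4096
  Digit '0' (value 0) x 2^11 = 0
  Digit '1' (value 1) x 2^10 = 1024
  Digit '0' (value 0) x 2^9 = 0
  Digit '0' (value 0) x 2^8 = 0
  Digit '0' (value 0) x 2^7 = 0
  Digit '0' (value 0) x 2^6 = 0
  Digit '0' (value 0) x 2^5 = 0
  Digit '0' (value 0) x 2^4 = 0
  Digit '0' (value 0) x 2^3 = 0
  Digit '0' (value 0) x 2^2 = 0
  Digit '0' (value 0) x 2^1 = 0
  Digit '1' (value 1) x 2^0 = 1
Sum = 5121

5121


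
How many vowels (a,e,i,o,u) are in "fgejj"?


Input: fgejj
Checking each character:
  'f' at position 0: consonant
  'g' at position 1: consonant
  'e' at position 2: vowel (running total: 1)
  'j' at position 3: consonant
  'j' at position 4: consonant
Total vowels: 1

1


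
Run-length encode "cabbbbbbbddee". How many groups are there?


Input: cabbbbbbbddee
Scanning for consecutive runs:
  Group 1: 'c' x 1 (positions 0-0)
  Group 2: 'a' x 1 (positions 1-1)
  Group 3: 'b' x 7 (positions 2-8)
  Group 4: 'd' x 2 (positions 9-10)
  Group 5: 'e' x 2 (positions 11-12)
Total groups: 5

5


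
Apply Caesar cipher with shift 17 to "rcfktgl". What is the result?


Caesar cipher: shift "rcfktgl" by 17
  'r' (pos 17) + 17 = pos 8 = 'i'
  'c' (pos 2) + 17 = pos 19 = 't'
  'f' (pos 5) + 17 = pos 22 = 'w'
  'k' (pos 10) + 17 = pos 1 = 'b'
  't' (pos 19) + 17 = pos 10 = 'k'
  'g' (pos 6) + 17 = pos 23 = 'x'
  'l' (pos 11) + 17 = pos 2 = 'c'
Result: itwbkxc

itwbkxc


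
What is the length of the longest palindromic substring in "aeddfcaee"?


Input: "aeddfcaee"
Checking substrings for palindromes:
  [2:4] "dd" (len 2) => palindrome
  [7:9] "ee" (len 2) => palindrome
Longest palindromic substring: "dd" with length 2

2
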